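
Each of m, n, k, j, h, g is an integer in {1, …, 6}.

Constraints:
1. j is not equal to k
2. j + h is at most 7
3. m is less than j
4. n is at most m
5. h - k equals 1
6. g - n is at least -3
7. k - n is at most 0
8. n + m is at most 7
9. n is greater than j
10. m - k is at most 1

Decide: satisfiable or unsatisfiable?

Unsatisfiable

Constraints 3, 4, and 9 give n ≤ m, m < j, j < n. Chaining: n ≤ m < j < n, which forces n < n — impossible.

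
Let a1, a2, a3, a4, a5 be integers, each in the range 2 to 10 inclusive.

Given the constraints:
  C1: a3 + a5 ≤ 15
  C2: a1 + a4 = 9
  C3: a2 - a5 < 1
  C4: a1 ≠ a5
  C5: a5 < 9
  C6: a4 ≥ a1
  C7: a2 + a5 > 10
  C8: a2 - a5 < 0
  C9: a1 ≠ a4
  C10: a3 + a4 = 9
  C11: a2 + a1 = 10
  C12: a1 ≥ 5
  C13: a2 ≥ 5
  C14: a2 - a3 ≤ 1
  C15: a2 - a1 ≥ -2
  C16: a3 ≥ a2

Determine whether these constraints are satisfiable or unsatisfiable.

Unsatisfiable

From constraints 13 and 16: a3 ≥ a2 ≥ 5. From constraints 6 and 12: a4 ≥ a1 ≥ 5. Hence a3 + a4 ≥ 10. But constraint 10 requires a3 + a4 = 9, and 9 < 10. Contradiction.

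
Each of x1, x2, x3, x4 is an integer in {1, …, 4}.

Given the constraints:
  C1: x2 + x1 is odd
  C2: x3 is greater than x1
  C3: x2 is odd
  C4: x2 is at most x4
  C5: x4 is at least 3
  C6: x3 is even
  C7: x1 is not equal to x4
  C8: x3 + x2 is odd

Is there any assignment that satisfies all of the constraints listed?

Satisfiable

Try x1 = 2, x2 = 1, x3 = 4, x4 = 4.
Check constraint 1: x2 + x1 = 3 is odd; constraint 3: x2 = 1 is odd. The remaining constraints are straightforward to verify.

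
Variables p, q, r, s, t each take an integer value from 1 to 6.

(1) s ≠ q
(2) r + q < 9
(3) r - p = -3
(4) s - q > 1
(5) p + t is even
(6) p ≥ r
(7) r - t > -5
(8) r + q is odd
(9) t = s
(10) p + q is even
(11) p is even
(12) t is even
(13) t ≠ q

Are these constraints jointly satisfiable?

Satisfiable

One satisfying assignment is p = 6, q = 4, r = 3, s = 6, t = 6.
For the less obvious constraints — constraint 2: r + q = 7; constraint 3: r - p = -3; constraint 4: s - q = 2 — and the others hold by inspection.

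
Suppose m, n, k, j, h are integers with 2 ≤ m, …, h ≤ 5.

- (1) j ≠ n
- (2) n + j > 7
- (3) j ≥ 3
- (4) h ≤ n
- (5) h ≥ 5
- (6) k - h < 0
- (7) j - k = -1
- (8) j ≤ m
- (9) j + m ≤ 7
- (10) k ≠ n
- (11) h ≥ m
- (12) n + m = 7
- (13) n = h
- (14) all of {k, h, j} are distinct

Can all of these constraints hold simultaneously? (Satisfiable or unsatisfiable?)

From constraints 4 and 5: n ≥ h ≥ 5. From constraints 3 and 8: m ≥ j ≥ 3. Hence n + m ≥ 8. But constraint 12 requires n + m = 7, and 7 < 8. Contradiction.

Unsatisfiable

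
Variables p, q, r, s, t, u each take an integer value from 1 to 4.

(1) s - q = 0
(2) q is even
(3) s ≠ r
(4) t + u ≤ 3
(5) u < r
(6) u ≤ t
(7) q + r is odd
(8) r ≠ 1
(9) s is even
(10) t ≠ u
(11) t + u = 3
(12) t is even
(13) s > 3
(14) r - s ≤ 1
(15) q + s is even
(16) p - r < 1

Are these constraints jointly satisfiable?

Take p = 2, q = 4, r = 3, s = 4, t = 2, u = 1. Then constraint 1: s - q = 0; constraint 4: t + u = 3; constraint 11: t + u = 3, and every other listed constraint is also met.

Satisfiable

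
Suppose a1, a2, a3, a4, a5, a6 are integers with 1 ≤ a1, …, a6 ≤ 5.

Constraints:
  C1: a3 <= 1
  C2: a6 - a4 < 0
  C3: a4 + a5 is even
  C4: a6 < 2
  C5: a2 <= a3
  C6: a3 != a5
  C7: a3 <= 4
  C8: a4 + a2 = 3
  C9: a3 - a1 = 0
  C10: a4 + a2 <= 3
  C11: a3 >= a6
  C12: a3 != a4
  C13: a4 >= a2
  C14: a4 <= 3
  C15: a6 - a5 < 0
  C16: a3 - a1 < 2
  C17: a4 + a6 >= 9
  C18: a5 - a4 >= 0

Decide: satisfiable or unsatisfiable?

From constraint 14: a4 ≤ 3. From constraints 7 and 11: a6 ≤ a3 ≤ 4. Hence a4 + a6 ≤ 7. But constraint 17 requires a4 + a6 ≥ 9, and 9 > 7. Contradiction.

Unsatisfiable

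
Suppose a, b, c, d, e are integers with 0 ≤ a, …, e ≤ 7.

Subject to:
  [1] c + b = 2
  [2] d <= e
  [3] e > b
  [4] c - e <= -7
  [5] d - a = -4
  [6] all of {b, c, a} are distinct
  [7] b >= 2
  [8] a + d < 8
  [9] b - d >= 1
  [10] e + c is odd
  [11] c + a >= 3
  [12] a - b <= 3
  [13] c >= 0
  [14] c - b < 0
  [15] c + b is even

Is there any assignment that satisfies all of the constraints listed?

Satisfiable

Setting (a, b, c, d, e) = (5, 2, 0, 1, 7) satisfies everything: constraint 1: c + b = 2; constraint 4: c - e = -7, and the others follow.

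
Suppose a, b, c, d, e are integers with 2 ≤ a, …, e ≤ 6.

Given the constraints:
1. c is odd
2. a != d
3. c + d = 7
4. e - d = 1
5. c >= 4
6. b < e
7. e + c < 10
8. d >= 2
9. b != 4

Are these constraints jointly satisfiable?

Setting (a, b, c, d, e) = (5, 2, 5, 2, 3) satisfies everything: constraint 3: c + d = 7; constraint 4: e - d = 1, and the others follow.

Satisfiable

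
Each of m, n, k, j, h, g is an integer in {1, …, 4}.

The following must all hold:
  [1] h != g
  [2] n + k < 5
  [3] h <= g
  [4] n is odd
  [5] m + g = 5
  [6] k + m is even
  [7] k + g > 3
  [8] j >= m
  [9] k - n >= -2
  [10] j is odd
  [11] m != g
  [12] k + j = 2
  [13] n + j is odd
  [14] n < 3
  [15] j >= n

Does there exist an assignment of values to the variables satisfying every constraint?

Constraint 4 makes n odd and constraint 10 makes j odd, so n + j must be even. Constraint 13 says n + j is odd — contradiction.

Unsatisfiable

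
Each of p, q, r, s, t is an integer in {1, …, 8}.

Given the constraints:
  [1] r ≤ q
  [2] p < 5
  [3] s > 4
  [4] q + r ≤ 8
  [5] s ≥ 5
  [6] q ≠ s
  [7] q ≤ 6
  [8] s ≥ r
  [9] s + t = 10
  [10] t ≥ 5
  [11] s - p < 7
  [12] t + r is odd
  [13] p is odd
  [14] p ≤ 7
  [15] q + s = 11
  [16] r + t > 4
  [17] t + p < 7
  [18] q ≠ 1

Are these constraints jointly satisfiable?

Satisfiable

Take p = 1, q = 6, r = 2, s = 5, t = 5. Then constraint 4: q + r = 8; constraint 9: s + t = 10, and every other listed constraint is also met.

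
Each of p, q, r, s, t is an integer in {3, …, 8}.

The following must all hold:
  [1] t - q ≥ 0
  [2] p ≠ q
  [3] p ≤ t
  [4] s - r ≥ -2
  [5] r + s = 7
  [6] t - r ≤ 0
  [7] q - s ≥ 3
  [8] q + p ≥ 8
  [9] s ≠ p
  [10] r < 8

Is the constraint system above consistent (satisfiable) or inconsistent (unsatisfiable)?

Constraints 1, 4, 6, and 7 give s − r ≥ -2, r − t ≥ 0, t − q ≥ 0, q − s ≥ 3.
Adding all 4 inequalities: the left sides telescope to 0, and the right sides sum to (-2) + 0 + 0 + 3 = 1. So 0 ≥ 1, which is false.

Unsatisfiable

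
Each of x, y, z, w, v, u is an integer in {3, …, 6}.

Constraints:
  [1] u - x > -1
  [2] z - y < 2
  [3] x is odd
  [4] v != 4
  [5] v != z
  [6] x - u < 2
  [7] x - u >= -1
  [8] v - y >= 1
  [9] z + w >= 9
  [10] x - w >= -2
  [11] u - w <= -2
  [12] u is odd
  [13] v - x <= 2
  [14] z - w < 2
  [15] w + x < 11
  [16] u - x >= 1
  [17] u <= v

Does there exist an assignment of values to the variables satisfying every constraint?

Constraints 10, 11, and 16 give x − w ≥ -2, w − u ≥ 2, u − x ≥ 1.
Adding all 3 inequalities: the left sides telescope to 0, and the right sides sum to (-2) + 2 + 1 = 1. So 0 ≥ 1, which is false.

Unsatisfiable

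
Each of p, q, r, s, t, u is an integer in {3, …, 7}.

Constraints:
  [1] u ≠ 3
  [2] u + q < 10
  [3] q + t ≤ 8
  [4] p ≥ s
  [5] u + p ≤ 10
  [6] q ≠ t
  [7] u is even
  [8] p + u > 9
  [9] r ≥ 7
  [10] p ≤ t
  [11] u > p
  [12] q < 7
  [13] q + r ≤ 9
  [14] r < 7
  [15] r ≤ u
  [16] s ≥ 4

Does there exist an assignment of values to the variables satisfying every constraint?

Unsatisfiable

From constraints 9 and 15: u ≥ r ≥ 7. From constraints 4 and 16: p ≥ s ≥ 4. Hence u + p ≥ 11. But constraint 5 requires u + p ≤ 10, and 10 < 11. Contradiction.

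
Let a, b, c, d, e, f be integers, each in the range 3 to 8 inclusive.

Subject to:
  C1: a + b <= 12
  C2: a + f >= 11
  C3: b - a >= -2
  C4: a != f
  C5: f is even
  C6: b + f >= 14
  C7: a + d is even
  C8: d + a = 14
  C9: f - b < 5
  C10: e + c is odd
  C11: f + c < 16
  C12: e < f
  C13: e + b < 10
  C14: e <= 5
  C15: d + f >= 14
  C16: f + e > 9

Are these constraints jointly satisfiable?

Satisfiable

Setting (a, b, c, d, e, f) = (6, 6, 6, 8, 3, 8) satisfies everything: constraint 1: a + b = 12; constraint 2: a + f = 14; constraint 3: b - a = 0, and the others follow.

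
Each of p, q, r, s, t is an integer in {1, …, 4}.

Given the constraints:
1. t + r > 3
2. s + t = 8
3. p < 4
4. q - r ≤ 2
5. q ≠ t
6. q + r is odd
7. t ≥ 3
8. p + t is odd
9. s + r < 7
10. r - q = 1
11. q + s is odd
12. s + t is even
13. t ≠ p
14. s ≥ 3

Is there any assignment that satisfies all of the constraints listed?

Satisfiable

Try p = 1, q = 1, r = 2, s = 4, t = 4.
Check constraint 1: t + r = 6; constraint 2: s + t = 8. The remaining constraints are straightforward to verify.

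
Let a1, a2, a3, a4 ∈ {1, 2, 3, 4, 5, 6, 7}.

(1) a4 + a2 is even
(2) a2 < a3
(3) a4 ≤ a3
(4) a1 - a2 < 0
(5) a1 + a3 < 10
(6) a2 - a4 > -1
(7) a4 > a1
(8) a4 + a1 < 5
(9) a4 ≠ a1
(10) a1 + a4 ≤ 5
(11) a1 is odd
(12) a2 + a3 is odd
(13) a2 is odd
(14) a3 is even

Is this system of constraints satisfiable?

Satisfiable

The assignment a1 = 1, a2 = 3, a3 = 6, a4 = 3 works:
  constraint 4 holds since a1 - a2 = -2.
  constraint 5 holds since a1 + a3 = 7.
  constraint 6 holds since a2 - a4 = 0.
The rest check out directly.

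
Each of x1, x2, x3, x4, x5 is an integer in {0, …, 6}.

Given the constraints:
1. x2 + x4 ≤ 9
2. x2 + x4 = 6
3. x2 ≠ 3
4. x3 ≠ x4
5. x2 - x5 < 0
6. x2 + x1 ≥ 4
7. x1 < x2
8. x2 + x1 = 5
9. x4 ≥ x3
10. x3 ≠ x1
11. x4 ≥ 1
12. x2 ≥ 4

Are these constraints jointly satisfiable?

Take x1 = 1, x2 = 4, x3 = 0, x4 = 2, x5 = 6. Then constraint 1: x2 + x4 = 6; constraint 2: x2 + x4 = 6; constraint 5: x2 - x5 = -2, and every other listed constraint is also met.

Satisfiable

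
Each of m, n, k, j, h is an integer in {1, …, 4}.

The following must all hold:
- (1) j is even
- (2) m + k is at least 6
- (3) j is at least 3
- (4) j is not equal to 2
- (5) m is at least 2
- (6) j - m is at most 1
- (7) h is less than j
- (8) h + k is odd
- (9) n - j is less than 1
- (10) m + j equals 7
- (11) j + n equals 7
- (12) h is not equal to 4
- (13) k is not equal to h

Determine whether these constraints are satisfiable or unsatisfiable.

Take m = 3, n = 3, k = 4, j = 4, h = 3. Then constraint 2: m + k = 7; constraint 6: j - m = 1, and every other listed constraint is also met.

Satisfiable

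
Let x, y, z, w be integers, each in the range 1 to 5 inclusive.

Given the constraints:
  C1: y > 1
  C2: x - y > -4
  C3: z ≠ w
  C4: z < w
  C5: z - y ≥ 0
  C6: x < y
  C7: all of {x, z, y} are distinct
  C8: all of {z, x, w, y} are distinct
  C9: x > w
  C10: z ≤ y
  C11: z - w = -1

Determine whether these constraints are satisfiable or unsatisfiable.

Constraints 4, 5, 6, and 9 give y ≤ z, z < w, w < x, x < y. Chaining: y ≤ z < w < x < y, which forces y < y — impossible.

Unsatisfiable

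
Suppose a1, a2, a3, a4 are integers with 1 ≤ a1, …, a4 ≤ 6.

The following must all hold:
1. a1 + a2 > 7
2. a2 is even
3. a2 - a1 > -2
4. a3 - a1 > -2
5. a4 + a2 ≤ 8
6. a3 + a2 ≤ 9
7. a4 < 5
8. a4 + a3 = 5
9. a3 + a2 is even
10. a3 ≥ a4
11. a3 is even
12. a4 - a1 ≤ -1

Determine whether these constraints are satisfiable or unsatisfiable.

One satisfying assignment is a1 = 5, a2 = 4, a3 = 4, a4 = 1.
For the less obvious constraints — constraint 1: a1 + a2 = 9; constraint 3: a2 - a1 = -1; constraint 4: a3 - a1 = -1 — and the others hold by inspection.

Satisfiable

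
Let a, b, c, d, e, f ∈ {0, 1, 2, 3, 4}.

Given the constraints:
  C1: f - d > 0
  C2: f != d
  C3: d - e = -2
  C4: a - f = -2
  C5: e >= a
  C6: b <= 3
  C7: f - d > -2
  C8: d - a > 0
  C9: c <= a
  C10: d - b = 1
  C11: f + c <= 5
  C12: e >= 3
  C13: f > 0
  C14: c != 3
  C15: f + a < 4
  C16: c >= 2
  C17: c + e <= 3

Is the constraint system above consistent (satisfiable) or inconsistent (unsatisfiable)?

Unsatisfiable

From constraint 16: c ≥ 2. From constraint 12: e ≥ 3. Hence c + e ≥ 5. But constraint 17 requires c + e ≤ 3, and 3 < 5. Contradiction.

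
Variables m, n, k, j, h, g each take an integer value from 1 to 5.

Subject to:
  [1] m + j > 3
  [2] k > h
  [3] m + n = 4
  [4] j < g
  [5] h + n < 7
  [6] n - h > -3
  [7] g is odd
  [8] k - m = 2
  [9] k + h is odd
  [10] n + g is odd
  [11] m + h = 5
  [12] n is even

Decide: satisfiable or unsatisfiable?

Take m = 2, n = 2, k = 4, j = 3, h = 3, g = 5. Then constraint 1: m + j = 5; constraint 3: m + n = 4; constraint 5: h + n = 5, and every other listed constraint is also met.

Satisfiable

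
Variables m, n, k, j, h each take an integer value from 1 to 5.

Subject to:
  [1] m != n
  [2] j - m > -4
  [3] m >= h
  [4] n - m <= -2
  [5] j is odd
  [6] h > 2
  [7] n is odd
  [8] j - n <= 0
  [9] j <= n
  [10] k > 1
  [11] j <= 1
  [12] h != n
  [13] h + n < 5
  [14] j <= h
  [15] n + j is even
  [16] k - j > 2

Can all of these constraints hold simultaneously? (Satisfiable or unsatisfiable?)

Satisfiable

Take m = 4, n = 1, k = 4, j = 1, h = 3. Then constraint 2: j - m = -3; constraint 4: n - m = -3, and every other listed constraint is also met.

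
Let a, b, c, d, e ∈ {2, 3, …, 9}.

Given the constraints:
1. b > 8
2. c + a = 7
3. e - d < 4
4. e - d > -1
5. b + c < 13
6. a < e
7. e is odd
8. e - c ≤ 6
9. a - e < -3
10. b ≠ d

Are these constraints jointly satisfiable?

Satisfiable

One satisfying assignment is a = 4, b = 9, c = 3, d = 7, e = 9.
For the less obvious constraints — constraint 2: c + a = 7; constraint 3: e - d = 2; constraint 4: e - d = 2 — and the others hold by inspection.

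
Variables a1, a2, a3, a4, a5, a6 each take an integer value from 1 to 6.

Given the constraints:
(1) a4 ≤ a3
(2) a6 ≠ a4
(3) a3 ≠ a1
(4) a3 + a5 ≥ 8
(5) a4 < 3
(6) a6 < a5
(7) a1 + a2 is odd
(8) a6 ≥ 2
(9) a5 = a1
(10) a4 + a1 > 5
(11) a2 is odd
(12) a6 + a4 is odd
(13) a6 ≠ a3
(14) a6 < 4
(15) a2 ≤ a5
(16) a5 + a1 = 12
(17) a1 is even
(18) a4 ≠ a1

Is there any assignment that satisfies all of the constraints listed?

Take a1 = 6, a2 = 1, a3 = 5, a4 = 1, a5 = 6, a6 = 2. Then constraint 4: a3 + a5 = 11; constraint 10: a4 + a1 = 7; constraint 16: a5 + a1 = 12, and every other listed constraint is also met.

Satisfiable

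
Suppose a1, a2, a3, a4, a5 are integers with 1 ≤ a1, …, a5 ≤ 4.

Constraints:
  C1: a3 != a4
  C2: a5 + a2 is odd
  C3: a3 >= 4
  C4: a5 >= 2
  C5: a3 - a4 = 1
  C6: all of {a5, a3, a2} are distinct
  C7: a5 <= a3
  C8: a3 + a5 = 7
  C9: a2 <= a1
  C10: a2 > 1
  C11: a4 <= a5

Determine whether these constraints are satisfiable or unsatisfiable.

Try a1 = 4, a2 = 2, a3 = 4, a4 = 3, a5 = 3.
Check constraint 5: a3 - a4 = 1; constraint 8: a3 + a5 = 7. The remaining constraints are straightforward to verify.

Satisfiable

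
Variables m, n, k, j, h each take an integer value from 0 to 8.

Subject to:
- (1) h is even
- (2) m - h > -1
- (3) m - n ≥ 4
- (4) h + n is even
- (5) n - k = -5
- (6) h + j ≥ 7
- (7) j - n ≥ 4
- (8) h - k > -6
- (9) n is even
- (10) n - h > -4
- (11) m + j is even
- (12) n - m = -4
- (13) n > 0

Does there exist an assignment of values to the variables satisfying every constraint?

Satisfiable

One satisfying assignment is m = 6, n = 2, k = 7, j = 6, h = 4.
For the less obvious constraints — constraint 2: m - h = 2; constraint 3: m - n = 4 — and the others hold by inspection.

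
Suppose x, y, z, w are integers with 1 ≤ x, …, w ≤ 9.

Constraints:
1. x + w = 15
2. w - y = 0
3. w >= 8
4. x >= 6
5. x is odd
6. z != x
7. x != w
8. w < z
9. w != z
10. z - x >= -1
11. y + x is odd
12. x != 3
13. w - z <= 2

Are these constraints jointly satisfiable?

Take x = 7, y = 8, z = 9, w = 8. Then constraint 1: x + w = 15; constraint 2: w - y = 0, and every other listed constraint is also met.

Satisfiable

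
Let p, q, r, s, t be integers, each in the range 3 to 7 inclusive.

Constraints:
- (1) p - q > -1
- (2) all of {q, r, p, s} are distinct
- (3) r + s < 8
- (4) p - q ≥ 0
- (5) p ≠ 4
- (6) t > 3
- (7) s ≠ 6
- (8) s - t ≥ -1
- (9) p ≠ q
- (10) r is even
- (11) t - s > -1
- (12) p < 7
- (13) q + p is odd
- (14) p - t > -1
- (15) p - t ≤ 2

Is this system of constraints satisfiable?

Satisfiable

The assignment p = 6, q = 5, r = 4, s = 3, t = 4 works:
  constraint 1 holds since p - q = 1.
  constraint 3 holds since r + s = 7.
The rest check out directly.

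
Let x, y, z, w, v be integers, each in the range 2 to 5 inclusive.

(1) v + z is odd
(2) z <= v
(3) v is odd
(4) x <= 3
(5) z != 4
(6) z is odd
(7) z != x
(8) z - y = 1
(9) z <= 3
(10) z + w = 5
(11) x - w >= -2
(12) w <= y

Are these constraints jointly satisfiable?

Constraint 3 makes v odd and constraint 6 makes z odd, so v + z must be even. Constraint 1 says v + z is odd — contradiction.

Unsatisfiable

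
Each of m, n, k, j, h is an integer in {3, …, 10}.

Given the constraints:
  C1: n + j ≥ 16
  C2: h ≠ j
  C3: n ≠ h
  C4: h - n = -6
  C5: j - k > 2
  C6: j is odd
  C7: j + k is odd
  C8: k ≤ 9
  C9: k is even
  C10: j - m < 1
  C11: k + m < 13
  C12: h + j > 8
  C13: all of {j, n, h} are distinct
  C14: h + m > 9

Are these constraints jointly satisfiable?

Satisfiable

One satisfying assignment is m = 7, n = 9, k = 4, j = 7, h = 3.
For the less obvious constraints — constraint 1: n + j = 16; constraint 4: h - n = -6; constraint 5: j - k = 3 — and the others hold by inspection.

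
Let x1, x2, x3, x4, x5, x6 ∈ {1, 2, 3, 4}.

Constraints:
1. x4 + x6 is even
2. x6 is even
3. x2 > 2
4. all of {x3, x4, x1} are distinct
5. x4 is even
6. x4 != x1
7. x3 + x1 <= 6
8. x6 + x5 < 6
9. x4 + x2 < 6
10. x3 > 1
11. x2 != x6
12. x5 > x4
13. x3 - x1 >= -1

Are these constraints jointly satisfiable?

Satisfiable

Setting (x1, x2, x3, x4, x5, x6) = (1, 3, 3, 2, 3, 2) satisfies everything: constraint 7: x3 + x1 = 4; constraint 8: x6 + x5 = 5; constraint 9: x4 + x2 = 5, and the others follow.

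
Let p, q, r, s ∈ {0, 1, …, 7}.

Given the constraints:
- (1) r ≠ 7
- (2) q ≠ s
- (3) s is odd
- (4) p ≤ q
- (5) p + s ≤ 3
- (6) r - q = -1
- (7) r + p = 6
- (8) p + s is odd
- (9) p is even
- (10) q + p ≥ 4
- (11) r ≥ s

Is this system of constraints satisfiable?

Satisfiable

Setting (p, q, r, s) = (0, 7, 6, 3) satisfies everything: constraint 5: p + s = 3; constraint 6: r - q = -1; constraint 7: r + p = 6, and the others follow.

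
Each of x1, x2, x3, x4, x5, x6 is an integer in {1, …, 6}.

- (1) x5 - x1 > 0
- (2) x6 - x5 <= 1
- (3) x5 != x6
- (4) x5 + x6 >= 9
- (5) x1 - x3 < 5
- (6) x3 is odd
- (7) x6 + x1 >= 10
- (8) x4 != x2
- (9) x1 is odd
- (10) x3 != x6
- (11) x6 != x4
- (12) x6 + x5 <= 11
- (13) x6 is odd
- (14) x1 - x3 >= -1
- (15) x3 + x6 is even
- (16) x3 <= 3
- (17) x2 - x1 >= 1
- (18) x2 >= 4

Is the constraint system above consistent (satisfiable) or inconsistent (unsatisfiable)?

The assignment x1 = 5, x2 = 6, x3 = 3, x4 = 2, x5 = 6, x6 = 5 works:
  constraint 1 holds since x5 - x1 = 1.
  constraint 2 holds since x6 - x5 = -1.
  constraint 4 holds since x5 + x6 = 11.
The rest check out directly.

Satisfiable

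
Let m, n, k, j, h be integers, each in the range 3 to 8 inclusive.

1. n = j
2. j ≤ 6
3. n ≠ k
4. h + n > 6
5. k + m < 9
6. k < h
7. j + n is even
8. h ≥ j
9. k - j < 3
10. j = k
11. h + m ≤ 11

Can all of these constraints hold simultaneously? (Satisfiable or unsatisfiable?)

Unsatisfiable

From constraints 1 and 10, n = j = k, so n = k. But constraint 3 says n ≠ k. Contradiction.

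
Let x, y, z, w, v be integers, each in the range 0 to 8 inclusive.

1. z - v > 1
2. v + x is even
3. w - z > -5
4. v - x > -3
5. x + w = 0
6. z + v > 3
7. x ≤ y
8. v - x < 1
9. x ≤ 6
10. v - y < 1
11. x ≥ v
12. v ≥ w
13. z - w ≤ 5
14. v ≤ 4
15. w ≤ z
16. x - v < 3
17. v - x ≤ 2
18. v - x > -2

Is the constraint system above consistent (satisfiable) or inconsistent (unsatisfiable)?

Satisfiable

Try x = 0, y = 1, z = 4, w = 0, v = 0.
Check constraint 1: z - v = 4; constraint 3: w - z = -4; constraint 4: v - x = 0. The remaining constraints are straightforward to verify.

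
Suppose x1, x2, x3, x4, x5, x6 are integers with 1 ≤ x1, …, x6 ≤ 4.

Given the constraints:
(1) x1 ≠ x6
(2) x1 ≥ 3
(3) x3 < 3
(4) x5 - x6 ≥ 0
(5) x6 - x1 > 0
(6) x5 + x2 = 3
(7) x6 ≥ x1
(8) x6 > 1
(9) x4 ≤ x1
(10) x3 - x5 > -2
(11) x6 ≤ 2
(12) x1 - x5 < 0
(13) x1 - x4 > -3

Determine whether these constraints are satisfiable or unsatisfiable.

From constraint 2: x1 ≥ 3. From constraints 7 and 11: x1 ≤ x6 and x6 ≤ 2, so x1 ≤ 2. But 2 < 3, so no value of x1 works.

Unsatisfiable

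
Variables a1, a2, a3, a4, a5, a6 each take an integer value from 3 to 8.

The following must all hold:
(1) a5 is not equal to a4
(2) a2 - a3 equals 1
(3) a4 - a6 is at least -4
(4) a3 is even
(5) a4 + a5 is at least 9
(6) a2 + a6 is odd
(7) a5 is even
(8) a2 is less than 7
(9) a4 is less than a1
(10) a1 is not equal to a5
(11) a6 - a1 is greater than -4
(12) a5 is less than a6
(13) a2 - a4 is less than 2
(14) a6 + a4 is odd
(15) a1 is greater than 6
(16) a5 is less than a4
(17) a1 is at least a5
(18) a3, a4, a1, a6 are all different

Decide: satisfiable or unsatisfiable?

One satisfying assignment is a1 = 8, a2 = 5, a3 = 4, a4 = 5, a5 = 4, a6 = 6.
For the less obvious constraints — constraint 2: a2 - a3 = 1; constraint 3: a4 - a6 = -1; constraint 5: a4 + a5 = 9 — and the others hold by inspection.

Satisfiable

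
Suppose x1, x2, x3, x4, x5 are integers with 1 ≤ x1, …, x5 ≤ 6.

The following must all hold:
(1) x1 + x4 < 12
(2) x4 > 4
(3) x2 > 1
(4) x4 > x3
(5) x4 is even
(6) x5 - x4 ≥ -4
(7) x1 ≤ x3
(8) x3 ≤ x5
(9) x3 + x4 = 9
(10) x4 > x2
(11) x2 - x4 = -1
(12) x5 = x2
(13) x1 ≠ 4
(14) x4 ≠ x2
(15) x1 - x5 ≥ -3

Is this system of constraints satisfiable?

Satisfiable

Try x1 = 3, x2 = 5, x3 = 3, x4 = 6, x5 = 5.
Check constraint 1: x1 + x4 = 9; constraint 6: x5 - x4 = -1; constraint 9: x3 + x4 = 9. The remaining constraints are straightforward to verify.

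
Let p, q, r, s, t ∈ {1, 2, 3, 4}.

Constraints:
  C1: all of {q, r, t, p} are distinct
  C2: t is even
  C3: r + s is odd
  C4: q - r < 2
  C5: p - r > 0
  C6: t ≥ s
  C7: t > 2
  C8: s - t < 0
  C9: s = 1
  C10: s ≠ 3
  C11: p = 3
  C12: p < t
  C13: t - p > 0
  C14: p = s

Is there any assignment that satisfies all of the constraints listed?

Constraint 11 fixes p = 3 and constraint 9 fixes s = 1, but constraint 14 requires p = s. Since 3 ≠ 1, contradiction.

Unsatisfiable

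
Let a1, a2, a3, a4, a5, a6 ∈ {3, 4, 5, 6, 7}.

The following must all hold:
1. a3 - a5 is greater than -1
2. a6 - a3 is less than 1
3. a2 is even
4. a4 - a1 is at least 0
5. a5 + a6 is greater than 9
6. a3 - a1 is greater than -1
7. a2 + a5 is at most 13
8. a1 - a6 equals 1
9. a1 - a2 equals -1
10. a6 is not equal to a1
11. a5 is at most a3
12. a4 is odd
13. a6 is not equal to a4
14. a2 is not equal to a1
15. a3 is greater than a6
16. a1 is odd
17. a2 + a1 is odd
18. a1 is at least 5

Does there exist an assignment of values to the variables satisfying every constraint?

Take a1 = 5, a2 = 6, a3 = 6, a4 = 5, a5 = 6, a6 = 4. Then constraint 1: a3 - a5 = 0; constraint 2: a6 - a3 = -2, and every other listed constraint is also met.

Satisfiable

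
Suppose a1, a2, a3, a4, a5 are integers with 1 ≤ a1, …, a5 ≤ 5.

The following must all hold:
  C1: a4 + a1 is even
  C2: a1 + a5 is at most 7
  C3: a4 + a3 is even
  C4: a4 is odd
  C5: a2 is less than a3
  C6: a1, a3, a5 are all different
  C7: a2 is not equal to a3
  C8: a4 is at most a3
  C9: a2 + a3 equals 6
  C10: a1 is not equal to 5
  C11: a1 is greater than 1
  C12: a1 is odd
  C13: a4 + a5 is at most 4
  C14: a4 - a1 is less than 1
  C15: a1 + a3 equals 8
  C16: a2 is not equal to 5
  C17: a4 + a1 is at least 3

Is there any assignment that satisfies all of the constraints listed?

Setting (a1, a2, a3, a4, a5) = (3, 1, 5, 1, 1) satisfies everything: constraint 2: a1 + a5 = 4; constraint 9: a2 + a3 = 6; constraint 13: a4 + a5 = 2, and the others follow.

Satisfiable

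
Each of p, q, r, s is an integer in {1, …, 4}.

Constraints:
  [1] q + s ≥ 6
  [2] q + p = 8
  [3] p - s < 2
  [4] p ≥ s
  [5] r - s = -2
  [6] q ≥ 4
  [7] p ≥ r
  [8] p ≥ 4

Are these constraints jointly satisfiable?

One satisfying assignment is p = 4, q = 4, r = 1, s = 3.
For the less obvious constraints — constraint 1: q + s = 7; constraint 2: q + p = 8 — and the others hold by inspection.

Satisfiable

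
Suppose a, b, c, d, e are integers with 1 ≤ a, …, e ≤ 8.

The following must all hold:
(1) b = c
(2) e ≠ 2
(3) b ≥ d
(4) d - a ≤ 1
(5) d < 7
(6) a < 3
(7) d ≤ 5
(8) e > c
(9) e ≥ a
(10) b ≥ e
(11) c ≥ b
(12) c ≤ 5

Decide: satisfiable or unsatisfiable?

Unsatisfiable

Constraints 8, 10, and 11 give e ≤ b, b ≤ c, c < e. Chaining: e ≤ b ≤ c < e, which forces e < e — impossible.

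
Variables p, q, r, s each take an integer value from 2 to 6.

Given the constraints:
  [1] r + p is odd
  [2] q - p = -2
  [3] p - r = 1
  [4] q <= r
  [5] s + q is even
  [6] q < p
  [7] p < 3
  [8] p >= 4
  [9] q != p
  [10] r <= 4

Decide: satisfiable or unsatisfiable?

From constraint 8: p ≥ 4. From constraint 7: p ≤ 2. But 2 < 4, so no value of p works.

Unsatisfiable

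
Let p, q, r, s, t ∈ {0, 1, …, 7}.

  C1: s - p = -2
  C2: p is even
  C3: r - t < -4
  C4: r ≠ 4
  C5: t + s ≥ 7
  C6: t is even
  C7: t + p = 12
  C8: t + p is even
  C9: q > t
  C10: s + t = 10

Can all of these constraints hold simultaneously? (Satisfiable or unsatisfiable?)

Satisfiable

One satisfying assignment is p = 6, q = 7, r = 0, s = 4, t = 6.
For the less obvious constraints — constraint 1: s - p = -2; constraint 3: r - t = -6 — and the others hold by inspection.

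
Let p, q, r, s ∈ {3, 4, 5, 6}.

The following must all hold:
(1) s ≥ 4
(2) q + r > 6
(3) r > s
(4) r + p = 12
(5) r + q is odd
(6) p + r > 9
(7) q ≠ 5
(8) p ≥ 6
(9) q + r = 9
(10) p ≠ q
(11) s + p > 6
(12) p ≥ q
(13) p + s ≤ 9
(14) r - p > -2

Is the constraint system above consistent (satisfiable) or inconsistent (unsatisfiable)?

Unsatisfiable

From constraint 8: p ≥ 6. From constraint 1: s ≥ 4. Hence p + s ≥ 10. But constraint 13 requires p + s ≤ 9, and 9 < 10. Contradiction.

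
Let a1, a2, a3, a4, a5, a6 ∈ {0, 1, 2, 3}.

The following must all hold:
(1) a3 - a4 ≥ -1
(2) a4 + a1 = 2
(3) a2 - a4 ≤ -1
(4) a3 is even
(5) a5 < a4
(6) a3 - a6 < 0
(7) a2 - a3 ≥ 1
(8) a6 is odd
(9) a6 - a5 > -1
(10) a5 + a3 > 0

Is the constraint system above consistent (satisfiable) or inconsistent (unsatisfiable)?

Constraints 1, 3, and 7 give a4 − a2 ≥ 1, a2 − a3 ≥ 1, a3 − a4 ≥ -1.
Adding all 3 inequalities: the left sides telescope to 0, and the right sides sum to 1 + 1 + (-1) = 1. So 0 ≥ 1, which is false.

Unsatisfiable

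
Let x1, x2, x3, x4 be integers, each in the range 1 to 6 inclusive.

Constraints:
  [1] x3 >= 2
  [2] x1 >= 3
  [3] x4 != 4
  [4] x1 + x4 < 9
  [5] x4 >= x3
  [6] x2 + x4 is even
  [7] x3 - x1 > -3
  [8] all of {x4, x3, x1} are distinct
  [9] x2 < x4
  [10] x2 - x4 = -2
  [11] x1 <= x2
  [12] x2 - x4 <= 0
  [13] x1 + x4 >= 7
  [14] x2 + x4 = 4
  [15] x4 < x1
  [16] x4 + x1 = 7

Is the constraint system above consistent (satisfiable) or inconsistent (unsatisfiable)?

Unsatisfiable

From constraints 2 and 11: x2 ≥ x1 ≥ 3. From constraints 1 and 5: x4 ≥ x3 ≥ 2. Hence x2 + x4 ≥ 5. But constraint 14 requires x2 + x4 = 4, and 4 < 5. Contradiction.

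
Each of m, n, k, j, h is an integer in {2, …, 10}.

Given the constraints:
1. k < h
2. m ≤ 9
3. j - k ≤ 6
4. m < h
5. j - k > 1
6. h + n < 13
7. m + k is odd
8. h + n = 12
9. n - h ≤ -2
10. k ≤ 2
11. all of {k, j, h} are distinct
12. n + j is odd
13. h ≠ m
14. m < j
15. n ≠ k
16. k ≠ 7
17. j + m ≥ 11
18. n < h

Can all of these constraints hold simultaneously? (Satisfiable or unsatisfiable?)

Try m = 5, n = 5, k = 2, j = 6, h = 7.
Check constraint 3: j - k = 4; constraint 5: j - k = 4. The remaining constraints are straightforward to verify.

Satisfiable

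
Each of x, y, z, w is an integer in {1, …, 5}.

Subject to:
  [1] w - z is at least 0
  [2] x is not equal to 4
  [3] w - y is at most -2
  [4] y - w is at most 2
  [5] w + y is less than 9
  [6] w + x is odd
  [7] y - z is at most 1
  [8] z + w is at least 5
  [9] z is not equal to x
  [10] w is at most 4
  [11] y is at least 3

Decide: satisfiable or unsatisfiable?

Unsatisfiable

Constraints 1, 3, and 7 give w − z ≥ 0, z − y ≥ -1, y − w ≥ 2.
Adding all 3 inequalities: the left sides telescope to 0, and the right sides sum to 0 + (-1) + 2 = 1. So 0 ≥ 1, which is false.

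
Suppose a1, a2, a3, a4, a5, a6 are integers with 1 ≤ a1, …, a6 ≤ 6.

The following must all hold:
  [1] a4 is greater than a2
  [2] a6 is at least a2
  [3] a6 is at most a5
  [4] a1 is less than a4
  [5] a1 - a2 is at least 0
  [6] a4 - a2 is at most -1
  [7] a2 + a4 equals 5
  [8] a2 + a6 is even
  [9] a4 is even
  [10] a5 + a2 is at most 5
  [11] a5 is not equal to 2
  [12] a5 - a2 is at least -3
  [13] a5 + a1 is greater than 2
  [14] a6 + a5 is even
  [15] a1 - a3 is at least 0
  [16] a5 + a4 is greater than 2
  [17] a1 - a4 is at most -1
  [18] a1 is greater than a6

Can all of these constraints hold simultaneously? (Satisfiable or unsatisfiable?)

Unsatisfiable

Constraints 2, 4, 6, and 18 give a2 ≤ a6, a6 < a1, a1 < a4, a4 < a2. Chaining: a2 ≤ a6 < a1 < a4 < a2, which forces a2 < a2 — impossible.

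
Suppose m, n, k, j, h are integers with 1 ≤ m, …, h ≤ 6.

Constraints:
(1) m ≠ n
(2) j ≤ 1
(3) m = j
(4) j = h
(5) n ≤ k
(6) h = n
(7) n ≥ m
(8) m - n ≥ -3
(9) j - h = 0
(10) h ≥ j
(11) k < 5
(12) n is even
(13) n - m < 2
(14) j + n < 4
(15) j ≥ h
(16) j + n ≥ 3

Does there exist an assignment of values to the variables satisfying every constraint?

From constraints 3, 4, and 6, m = j = h = n, so m = n. But constraint 1 says m ≠ n. Contradiction.

Unsatisfiable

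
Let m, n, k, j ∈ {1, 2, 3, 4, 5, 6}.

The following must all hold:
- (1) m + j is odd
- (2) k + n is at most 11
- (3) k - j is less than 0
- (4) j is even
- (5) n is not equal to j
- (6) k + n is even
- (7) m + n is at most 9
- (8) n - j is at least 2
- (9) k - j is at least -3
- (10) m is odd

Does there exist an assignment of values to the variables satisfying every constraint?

Take m = 3, n = 6, k = 2, j = 4. Then constraint 2: k + n = 8; constraint 3: k - j = -2, and every other listed constraint is also met.

Satisfiable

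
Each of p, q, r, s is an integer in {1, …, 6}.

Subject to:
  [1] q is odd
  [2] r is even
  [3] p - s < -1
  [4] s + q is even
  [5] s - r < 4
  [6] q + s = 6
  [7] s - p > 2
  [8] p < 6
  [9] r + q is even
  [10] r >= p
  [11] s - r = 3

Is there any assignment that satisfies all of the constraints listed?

Unsatisfiable

Constraint 2 makes r even and constraint 1 makes q odd, so r + q must be odd. Constraint 9 says r + q is even — contradiction.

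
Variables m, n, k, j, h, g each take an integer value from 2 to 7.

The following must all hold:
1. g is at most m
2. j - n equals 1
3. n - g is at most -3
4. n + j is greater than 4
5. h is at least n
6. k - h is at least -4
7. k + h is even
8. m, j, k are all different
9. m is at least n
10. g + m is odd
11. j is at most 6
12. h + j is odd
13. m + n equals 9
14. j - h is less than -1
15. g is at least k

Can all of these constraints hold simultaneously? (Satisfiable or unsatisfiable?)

Satisfiable

One satisfying assignment is m = 7, n = 2, k = 2, j = 3, h = 6, g = 6.
For the less obvious constraints — constraint 2: j - n = 1; constraint 3: n - g = -4 — and the others hold by inspection.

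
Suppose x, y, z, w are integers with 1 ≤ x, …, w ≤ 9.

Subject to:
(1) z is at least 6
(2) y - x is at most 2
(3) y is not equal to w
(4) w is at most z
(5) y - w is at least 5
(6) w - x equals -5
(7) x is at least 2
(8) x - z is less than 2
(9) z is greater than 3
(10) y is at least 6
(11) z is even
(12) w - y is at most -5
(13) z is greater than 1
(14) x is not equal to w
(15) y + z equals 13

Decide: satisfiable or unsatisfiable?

Satisfiable

The assignment x = 6, y = 7, z = 6, w = 1 works:
  constraint 2 holds since y - x = 1.
  constraint 5 holds since y - w = 6.
  constraint 6 holds since w - x = -5.
The rest check out directly.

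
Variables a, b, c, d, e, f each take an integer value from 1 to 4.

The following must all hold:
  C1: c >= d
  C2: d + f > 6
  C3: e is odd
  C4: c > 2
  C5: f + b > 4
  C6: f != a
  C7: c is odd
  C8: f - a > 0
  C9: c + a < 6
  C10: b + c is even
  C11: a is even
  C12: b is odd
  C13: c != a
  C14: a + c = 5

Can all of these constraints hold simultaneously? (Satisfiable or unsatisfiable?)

Satisfiable

One satisfying assignment is a = 2, b = 3, c = 3, d = 3, e = 1, f = 4.
For the less obvious constraints — constraint 2: d + f = 7; constraint 5: f + b = 7; constraint 8: f - a = 2 — and the others hold by inspection.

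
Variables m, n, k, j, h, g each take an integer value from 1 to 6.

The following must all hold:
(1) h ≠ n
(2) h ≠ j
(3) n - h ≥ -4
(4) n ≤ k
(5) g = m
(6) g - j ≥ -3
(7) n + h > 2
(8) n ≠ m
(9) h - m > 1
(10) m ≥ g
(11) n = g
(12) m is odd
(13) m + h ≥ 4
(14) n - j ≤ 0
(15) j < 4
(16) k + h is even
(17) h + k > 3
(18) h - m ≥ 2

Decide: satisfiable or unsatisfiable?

From constraints 5 and 11, n = g = m, so n = m. But constraint 8 says n ≠ m. Contradiction.

Unsatisfiable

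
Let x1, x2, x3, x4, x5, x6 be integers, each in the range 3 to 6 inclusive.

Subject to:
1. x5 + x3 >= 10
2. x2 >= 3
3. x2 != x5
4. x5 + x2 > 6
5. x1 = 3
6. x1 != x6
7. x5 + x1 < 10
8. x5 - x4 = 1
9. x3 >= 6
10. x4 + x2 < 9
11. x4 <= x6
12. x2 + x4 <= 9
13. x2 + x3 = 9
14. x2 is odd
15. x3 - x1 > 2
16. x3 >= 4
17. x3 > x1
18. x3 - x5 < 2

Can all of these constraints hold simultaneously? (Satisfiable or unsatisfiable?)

Satisfiable

The assignment x1 = 3, x2 = 3, x3 = 6, x4 = 5, x5 = 6, x6 = 6 works:
  constraint 1 holds since x5 + x3 = 12.
  constraint 4 holds since x5 + x2 = 9.
The rest check out directly.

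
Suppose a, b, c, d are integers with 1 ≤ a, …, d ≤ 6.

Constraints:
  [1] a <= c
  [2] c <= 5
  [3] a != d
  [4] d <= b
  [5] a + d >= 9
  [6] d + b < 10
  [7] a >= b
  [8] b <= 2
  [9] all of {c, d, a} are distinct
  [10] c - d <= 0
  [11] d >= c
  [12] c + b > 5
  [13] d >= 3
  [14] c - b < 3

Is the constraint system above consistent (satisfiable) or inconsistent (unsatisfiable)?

From constraints 1 and 2: a ≤ c ≤ 5. From constraints 4 and 8: d ≤ b ≤ 2. Hence a + d ≤ 7. But constraint 5 requires a + d ≥ 9, and 9 > 7. Contradiction.

Unsatisfiable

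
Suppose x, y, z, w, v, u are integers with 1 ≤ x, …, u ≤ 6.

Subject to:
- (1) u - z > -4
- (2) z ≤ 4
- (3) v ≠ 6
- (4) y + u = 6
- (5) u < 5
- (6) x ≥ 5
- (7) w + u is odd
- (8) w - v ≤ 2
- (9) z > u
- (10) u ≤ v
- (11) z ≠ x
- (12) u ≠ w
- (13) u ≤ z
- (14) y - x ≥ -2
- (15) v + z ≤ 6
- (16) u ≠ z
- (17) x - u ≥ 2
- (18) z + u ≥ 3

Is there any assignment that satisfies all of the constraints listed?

Satisfiable

One satisfying assignment is x = 5, y = 5, z = 3, w = 4, v = 3, u = 1.
For the less obvious constraints — constraint 1: u - z = -2; constraint 4: y + u = 6 — and the others hold by inspection.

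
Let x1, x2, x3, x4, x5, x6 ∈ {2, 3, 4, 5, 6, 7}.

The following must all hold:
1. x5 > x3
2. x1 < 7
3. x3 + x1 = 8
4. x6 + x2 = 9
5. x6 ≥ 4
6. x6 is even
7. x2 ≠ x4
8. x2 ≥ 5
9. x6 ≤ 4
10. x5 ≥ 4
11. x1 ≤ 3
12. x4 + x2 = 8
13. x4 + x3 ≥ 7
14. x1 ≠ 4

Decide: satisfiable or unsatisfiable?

Satisfiable

Try x1 = 3, x2 = 5, x3 = 5, x4 = 3, x5 = 6, x6 = 4.
Check constraint 3: x3 + x1 = 8; constraint 4: x6 + x2 = 9. The remaining constraints are straightforward to verify.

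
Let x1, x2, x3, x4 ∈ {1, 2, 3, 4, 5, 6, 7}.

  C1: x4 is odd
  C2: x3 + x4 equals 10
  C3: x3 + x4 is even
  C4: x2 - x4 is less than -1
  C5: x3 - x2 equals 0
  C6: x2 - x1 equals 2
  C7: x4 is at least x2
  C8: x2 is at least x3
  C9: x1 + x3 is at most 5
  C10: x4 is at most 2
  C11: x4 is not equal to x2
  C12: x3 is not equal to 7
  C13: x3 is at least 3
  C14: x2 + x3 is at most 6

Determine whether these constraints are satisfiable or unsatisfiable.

From constraints 8 and 13: x2 ≥ x3 and x3 ≥ 3, so x2 ≥ 3. From constraints 7 and 10: x2 ≤ x4 and x4 ≤ 2, so x2 ≤ 2. But 2 < 3, so no value of x2 works.

Unsatisfiable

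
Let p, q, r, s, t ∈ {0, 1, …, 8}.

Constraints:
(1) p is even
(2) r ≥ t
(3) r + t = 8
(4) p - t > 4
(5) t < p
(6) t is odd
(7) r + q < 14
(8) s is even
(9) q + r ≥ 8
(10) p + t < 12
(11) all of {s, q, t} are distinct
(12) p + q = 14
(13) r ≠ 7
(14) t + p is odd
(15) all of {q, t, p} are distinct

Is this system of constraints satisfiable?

Try p = 8, q = 6, r = 5, s = 8, t = 3.
Check constraint 3: r + t = 8; constraint 4: p - t = 5. The remaining constraints are straightforward to verify.

Satisfiable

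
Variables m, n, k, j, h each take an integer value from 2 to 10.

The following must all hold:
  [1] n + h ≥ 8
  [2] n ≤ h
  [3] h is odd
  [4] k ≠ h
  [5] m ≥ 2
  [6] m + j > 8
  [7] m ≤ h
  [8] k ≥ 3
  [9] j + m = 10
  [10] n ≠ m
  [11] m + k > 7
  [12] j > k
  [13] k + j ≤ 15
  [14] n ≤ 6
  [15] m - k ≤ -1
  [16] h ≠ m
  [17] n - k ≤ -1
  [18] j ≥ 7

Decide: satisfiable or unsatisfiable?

Setting (m, n, k, j, h) = (3, 4, 5, 7, 7) satisfies everything: constraint 1: n + h = 11; constraint 6: m + j = 10, and the others follow.

Satisfiable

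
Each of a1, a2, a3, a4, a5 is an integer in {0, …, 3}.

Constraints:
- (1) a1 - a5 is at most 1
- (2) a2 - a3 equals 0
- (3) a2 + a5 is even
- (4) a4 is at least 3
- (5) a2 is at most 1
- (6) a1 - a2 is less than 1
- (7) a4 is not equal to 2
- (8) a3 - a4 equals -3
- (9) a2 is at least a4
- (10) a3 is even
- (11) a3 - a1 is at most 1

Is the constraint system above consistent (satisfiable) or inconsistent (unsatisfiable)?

Unsatisfiable

From constraints 4 and 9: a2 ≥ a4 and a4 ≥ 3, so a2 ≥ 3. From constraint 5: a2 ≤ 1. But 1 < 3, so no value of a2 works.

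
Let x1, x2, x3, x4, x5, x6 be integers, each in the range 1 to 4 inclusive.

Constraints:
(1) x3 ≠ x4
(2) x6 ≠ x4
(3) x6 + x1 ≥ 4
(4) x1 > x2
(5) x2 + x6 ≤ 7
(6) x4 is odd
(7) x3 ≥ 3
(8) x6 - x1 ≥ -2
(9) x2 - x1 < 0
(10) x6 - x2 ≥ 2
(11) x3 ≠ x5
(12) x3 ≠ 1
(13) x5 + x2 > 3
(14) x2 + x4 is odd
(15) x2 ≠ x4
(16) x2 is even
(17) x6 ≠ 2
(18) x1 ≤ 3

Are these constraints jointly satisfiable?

Satisfiable

Setting (x1, x2, x3, x4, x5, x6) = (3, 2, 3, 1, 2, 4) satisfies everything: constraint 3: x6 + x1 = 7; constraint 5: x2 + x6 = 6, and the others follow.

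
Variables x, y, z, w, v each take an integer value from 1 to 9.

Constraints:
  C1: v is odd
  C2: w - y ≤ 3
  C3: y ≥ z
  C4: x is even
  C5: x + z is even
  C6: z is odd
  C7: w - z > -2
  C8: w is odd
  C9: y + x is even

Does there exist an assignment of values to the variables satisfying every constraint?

Unsatisfiable

Constraint 4 makes x even and constraint 6 makes z odd, so x + z must be odd. Constraint 5 says x + z is even — contradiction.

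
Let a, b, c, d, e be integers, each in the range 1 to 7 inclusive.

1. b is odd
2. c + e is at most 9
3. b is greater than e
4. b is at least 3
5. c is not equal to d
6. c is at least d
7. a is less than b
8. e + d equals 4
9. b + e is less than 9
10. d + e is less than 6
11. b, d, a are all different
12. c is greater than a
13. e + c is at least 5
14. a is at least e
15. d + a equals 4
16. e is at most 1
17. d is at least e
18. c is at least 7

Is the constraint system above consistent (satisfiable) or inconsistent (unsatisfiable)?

Satisfiable

One satisfying assignment is a = 1, b = 7, c = 7, d = 3, e = 1.
For the less obvious constraints — constraint 2: c + e = 8; constraint 8: e + d = 4; constraint 9: b + e = 8 — and the others hold by inspection.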